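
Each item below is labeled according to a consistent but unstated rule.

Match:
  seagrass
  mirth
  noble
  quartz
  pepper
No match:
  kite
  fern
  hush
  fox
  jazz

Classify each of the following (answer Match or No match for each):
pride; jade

Match, No match

The classifier is using: length ≥ 5.
pride — length 5, hence Match. jade — length 4, hence No match.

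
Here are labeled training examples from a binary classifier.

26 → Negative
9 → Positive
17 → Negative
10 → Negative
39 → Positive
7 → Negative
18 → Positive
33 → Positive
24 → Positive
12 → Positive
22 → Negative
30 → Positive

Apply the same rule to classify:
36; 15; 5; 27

The rule appears to be: multiple of 3.

Positive, Positive, Negative, Positive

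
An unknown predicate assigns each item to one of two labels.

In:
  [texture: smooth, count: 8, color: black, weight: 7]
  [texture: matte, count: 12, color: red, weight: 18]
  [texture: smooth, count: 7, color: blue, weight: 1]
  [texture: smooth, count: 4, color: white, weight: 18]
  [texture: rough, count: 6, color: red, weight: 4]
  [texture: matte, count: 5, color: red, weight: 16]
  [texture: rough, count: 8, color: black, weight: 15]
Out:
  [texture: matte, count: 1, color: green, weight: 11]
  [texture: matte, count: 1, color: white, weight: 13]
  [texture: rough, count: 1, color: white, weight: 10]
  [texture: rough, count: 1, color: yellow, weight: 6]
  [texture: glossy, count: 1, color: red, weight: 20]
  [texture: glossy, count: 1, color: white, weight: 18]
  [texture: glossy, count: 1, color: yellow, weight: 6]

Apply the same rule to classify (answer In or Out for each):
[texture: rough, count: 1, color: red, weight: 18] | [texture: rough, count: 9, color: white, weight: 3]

The common property of the 'In' items is: count ≥ 4. No 'Out' item has it.
[texture: rough, count: 1, color: red, weight: 18]: count = 1 — fails the rule, so Out. [texture: rough, count: 9, color: white, weight: 3]: count = 9 — fits, so In.

Out, In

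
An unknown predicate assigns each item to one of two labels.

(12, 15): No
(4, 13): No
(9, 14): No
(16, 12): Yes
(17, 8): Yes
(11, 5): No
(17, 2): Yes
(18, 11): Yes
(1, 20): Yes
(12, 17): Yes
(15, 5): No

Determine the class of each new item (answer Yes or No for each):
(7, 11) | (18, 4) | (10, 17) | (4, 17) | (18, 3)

No, Yes, Yes, Yes, Yes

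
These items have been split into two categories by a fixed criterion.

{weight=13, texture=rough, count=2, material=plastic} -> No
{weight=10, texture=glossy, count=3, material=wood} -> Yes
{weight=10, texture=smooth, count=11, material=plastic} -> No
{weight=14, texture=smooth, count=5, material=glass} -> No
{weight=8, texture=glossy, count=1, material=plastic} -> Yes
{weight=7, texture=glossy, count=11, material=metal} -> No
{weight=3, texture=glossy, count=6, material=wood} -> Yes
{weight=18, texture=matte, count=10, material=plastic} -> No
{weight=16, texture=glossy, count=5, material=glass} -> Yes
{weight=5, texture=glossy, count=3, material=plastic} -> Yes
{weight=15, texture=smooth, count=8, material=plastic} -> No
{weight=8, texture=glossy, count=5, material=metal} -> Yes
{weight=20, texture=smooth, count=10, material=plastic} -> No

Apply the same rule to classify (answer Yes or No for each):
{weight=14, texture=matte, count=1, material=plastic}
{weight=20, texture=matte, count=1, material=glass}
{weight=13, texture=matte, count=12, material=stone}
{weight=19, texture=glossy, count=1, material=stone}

No, No, No, Yes

The simplest hypothesis consistent with all the labels is: texture is glossy AND count ≤ 6.
{weight=14, texture=matte, count=1, material=plastic}: texture is matte, count = 1 — fails the rule, so No. {weight=20, texture=matte, count=1, material=glass}: texture is matte, count = 1 — fails the rule, so No. {weight=13, texture=matte, count=12, material=stone}: texture is matte, count = 12 — fails the rule, so No. {weight=19, texture=glossy, count=1, material=stone}: texture is glossy, count = 1 — checks out, so Yes.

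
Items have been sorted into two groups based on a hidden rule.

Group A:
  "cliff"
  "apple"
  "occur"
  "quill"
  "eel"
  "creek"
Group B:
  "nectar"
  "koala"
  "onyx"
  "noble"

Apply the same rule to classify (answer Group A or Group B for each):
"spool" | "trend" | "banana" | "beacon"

Every 'Group A' example satisfies: has a double letter. None of the 'Group B' examples do.
Group A: "spool", since 'oo' doubled.
Group B: "trend", since no doubled letter.
Group B: "banana", since no doubled letter.
Group B: "beacon", since no doubled letter.

Group A, Group B, Group B, Group B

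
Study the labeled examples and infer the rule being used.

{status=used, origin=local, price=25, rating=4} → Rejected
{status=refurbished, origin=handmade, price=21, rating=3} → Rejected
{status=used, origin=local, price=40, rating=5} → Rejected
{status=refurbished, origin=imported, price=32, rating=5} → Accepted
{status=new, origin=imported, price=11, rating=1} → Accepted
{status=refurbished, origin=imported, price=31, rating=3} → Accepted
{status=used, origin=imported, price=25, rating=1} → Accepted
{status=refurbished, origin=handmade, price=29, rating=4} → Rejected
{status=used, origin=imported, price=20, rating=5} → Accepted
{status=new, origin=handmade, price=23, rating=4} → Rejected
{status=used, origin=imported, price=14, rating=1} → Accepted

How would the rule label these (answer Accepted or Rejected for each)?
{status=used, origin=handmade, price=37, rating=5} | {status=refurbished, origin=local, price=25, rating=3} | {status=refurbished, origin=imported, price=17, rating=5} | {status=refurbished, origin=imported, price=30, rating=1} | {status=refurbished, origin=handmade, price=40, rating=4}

The distinguishing property — origin is imported — holds for all the 'Accepted' cases and none of the 'Rejected' cases.
{status=used, origin=handmade, price=37, rating=5} → origin is handmade → Rejected. {status=refurbished, origin=local, price=25, rating=3} → origin is local → Rejected. {status=refurbished, origin=imported, price=17, rating=5} → origin is imported → Accepted. {status=refurbished, origin=imported, price=30, rating=1} → origin is imported → Accepted. {status=refurbished, origin=handmade, price=40, rating=4} → origin is handmade → Rejected.

Rejected, Rejected, Accepted, Accepted, Rejected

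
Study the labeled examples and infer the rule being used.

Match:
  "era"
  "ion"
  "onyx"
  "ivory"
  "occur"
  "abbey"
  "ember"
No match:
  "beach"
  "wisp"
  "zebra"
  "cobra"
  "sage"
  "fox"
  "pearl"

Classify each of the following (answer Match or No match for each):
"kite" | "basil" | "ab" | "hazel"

No match, No match, Match, No match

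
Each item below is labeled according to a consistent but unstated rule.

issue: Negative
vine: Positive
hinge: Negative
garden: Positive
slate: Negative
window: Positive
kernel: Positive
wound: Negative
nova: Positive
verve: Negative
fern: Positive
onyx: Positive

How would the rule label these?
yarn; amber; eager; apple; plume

The common property of the 'Positive' items is: even length. No 'Negative' item has it.
yarn: length 4, passes → Positive.
amber: length 5, does not satisfy this → Negative.
eager: length 5, does not satisfy this → Negative.
apple: length 5, does not satisfy this → Negative.
plume: length 5, does not satisfy this → Negative.

Positive, Negative, Negative, Negative, Negative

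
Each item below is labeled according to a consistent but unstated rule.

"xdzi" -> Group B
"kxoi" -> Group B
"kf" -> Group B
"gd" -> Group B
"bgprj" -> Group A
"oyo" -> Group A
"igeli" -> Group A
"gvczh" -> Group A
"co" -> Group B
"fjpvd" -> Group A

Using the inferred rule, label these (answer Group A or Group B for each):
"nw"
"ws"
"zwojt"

Group B, Group B, Group A

A rule that fits every label: odd length — true of each 'Group A' example, false of each 'Group B' one.
"nw": length 2 — fails the rule, so Group B. "ws": length 2 — fails the rule, so Group B. "zwojt": length 5 — checks out, so Group A.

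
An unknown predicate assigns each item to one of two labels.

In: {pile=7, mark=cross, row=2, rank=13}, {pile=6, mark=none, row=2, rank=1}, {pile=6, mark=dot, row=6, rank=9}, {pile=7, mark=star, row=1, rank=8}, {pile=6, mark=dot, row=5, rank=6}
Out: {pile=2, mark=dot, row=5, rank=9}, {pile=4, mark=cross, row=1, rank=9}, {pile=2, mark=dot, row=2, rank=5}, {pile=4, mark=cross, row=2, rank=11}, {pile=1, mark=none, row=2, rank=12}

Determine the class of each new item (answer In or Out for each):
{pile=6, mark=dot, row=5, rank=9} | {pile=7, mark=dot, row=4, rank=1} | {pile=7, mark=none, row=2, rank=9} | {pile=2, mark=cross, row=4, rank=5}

In, In, In, Out

The classifier is using: pile ≥ 6.
{pile=6, mark=dot, row=5, rank=9}: In (pile = 6).
{pile=7, mark=dot, row=4, rank=1}: In (pile = 7).
{pile=7, mark=none, row=2, rank=9}: In (pile = 7).
{pile=2, mark=cross, row=4, rank=5}: Out (pile = 2).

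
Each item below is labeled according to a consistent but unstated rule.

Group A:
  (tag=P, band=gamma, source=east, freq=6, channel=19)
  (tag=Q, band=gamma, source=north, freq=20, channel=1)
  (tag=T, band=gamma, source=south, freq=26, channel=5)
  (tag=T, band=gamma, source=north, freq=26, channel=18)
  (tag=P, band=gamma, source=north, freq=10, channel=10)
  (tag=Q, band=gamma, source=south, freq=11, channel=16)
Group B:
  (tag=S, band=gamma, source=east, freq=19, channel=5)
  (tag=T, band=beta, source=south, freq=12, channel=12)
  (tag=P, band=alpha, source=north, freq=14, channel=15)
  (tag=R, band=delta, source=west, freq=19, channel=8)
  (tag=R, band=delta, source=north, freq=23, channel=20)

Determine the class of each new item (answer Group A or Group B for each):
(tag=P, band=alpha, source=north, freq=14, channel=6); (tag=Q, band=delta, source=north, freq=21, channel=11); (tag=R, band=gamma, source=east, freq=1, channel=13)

Group B, Group B, Group A

The common property of the 'Group A' items is: band is gamma AND freq ≠ 19. No 'Group B' item has it.
(tag=P, band=alpha, source=north, freq=14, channel=6) → band is alpha, freq = 14 → Group B. (tag=Q, band=delta, source=north, freq=21, channel=11) → band is delta, freq = 21 → Group B. (tag=R, band=gamma, source=east, freq=1, channel=13) → band is gamma, freq = 1 → Group A.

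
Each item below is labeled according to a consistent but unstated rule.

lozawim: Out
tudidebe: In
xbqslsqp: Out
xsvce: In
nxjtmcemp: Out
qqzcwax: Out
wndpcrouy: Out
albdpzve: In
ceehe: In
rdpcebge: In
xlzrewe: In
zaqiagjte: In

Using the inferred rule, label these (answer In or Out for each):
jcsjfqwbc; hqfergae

Out, In

One predicate separates the groups cleanly: ends with 'e'.
jcsjfqwbc: ends with 'c', fails the rule → Out.
hqfergae: ends with 'e', checks out → In.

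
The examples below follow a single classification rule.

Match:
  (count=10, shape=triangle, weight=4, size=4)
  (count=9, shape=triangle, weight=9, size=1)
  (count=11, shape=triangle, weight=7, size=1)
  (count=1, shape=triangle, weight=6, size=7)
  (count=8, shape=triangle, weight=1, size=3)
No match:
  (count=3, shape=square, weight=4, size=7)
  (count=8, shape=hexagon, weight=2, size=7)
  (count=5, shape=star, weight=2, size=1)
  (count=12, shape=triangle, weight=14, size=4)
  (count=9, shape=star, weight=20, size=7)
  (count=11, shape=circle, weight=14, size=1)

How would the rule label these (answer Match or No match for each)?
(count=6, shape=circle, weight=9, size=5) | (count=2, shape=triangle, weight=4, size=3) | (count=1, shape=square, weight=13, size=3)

The rule appears to be: shape is triangle AND count ≤ 11.

No match, Match, No match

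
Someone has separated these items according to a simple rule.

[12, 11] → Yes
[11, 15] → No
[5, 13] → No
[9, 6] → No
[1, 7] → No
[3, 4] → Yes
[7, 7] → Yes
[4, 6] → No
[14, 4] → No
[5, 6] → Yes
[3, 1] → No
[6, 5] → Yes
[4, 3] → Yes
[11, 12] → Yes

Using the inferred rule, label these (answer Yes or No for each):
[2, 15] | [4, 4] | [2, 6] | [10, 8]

No, Yes, No, No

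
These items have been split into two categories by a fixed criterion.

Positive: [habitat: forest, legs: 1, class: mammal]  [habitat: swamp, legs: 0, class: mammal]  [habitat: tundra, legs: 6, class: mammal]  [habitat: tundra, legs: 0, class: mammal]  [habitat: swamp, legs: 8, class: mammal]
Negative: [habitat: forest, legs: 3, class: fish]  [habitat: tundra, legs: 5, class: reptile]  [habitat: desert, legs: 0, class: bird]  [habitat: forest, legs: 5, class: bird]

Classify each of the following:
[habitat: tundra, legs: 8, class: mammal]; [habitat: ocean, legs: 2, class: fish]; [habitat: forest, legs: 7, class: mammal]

Rule: class is mammal. This holds for each 'Positive' example and fails for each 'Negative' one.

Positive, Negative, Positive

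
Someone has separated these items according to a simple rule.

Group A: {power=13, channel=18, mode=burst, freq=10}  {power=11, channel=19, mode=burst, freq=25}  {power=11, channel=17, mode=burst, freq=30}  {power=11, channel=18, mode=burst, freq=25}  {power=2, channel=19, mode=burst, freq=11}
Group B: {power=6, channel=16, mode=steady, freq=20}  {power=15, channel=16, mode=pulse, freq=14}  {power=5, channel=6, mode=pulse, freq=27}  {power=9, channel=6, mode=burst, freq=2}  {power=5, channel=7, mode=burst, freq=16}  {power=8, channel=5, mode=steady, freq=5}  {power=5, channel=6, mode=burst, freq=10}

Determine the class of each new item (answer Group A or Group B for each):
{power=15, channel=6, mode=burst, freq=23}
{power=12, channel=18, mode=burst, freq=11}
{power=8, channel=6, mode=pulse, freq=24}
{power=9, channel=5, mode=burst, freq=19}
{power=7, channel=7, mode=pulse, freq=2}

Group B, Group A, Group B, Group B, Group B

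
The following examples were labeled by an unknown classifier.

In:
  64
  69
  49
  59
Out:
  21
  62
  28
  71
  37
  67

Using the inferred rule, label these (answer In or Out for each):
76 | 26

One predicate separates the groups cleanly: ≡ 4 (mod 5).
76: Out (76 mod 5 = 1). 26: Out (26 mod 5 = 1).

Out, Out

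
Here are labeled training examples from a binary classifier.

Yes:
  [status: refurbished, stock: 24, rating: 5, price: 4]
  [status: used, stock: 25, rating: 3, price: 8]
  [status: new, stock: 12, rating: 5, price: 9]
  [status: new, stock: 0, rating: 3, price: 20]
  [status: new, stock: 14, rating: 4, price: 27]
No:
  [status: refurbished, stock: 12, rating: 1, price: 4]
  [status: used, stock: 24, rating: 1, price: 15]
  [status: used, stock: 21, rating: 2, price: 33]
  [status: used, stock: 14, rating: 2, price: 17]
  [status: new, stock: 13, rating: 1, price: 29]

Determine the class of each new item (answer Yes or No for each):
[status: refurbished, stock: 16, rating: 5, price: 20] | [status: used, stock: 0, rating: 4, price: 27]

Yes, Yes

Every 'Yes' example satisfies: rating ≥ 3. None of the 'No' examples do.
[status: refurbished, stock: 16, rating: 5, price: 20] — rating = 5, hence Yes. [status: used, stock: 0, rating: 4, price: 27] — rating = 4, hence Yes.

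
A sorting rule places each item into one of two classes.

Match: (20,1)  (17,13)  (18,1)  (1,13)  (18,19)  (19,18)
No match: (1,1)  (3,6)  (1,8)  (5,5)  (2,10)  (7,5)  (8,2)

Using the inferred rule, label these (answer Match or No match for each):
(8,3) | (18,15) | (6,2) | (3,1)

The simplest hypothesis consistent with all the labels is: sum ≥ 14.
(8,3) — 8+3 = 11, hence No match.
(18,15) — 18+15 = 33, hence Match.
(6,2) — 6+2 = 8, hence No match.
(3,1) — 3+1 = 4, hence No match.

No match, Match, No match, No match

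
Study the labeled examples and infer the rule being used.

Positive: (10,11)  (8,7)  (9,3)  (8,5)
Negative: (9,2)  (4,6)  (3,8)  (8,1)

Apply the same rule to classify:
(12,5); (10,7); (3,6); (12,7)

Positive, Positive, Negative, Positive

The distinguishing property — sum ≥ 12 — holds for all the 'Positive' cases and none of the 'Negative' cases.
(12,5): 12+5 = 17 — meets the rule, so Positive.
(10,7): 10+7 = 17 — meets the rule, so Positive.
(3,6): 3+6 = 9 — does not pass, so Negative.
(12,7): 12+7 = 19 — meets the rule, so Positive.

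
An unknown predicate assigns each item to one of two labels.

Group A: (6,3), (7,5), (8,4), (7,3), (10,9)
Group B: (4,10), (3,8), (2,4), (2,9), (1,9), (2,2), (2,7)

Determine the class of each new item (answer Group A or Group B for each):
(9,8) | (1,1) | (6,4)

'Group A' ⟺ first > second.
(9,8): 9 > 8 — satisfies this, so Group A.
(1,1): 1 = 1 — doesn't qualify, so Group B.
(6,4): 6 > 4 — satisfies this, so Group A.

Group A, Group B, Group A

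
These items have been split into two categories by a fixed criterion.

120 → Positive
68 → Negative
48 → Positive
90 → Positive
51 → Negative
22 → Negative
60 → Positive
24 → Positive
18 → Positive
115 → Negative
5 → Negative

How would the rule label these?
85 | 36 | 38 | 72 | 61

One predicate separates the groups cleanly: multiple of 6.
85: 85 = 6·14 + 1, does not pass → Negative. 36: 36 = 6·6, matches → Positive. 38: 38 = 6·6 + 2, does not pass → Negative. 72: 72 = 6·12, matches → Positive. 61: 61 = 6·10 + 1, does not pass → Negative.

Negative, Positive, Negative, Positive, Negative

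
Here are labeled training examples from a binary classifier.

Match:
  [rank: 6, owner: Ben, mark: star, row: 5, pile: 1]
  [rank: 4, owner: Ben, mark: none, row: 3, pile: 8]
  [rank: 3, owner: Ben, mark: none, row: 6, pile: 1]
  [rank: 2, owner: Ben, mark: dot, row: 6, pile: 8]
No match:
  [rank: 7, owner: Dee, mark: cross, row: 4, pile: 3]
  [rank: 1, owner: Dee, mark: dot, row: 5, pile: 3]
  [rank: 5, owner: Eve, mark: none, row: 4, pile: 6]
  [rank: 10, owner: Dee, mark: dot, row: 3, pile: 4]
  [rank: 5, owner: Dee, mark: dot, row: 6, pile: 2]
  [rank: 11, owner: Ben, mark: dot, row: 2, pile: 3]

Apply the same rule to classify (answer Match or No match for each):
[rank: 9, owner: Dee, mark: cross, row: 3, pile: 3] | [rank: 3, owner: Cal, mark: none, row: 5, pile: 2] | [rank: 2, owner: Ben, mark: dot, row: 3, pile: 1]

No match, No match, Match

The classifier is using: owner is Ben AND row ≥ 3.
[rank: 9, owner: Dee, mark: cross, row: 3, pile: 3] — owner is Dee, row = 3, hence No match. [rank: 3, owner: Cal, mark: none, row: 5, pile: 2] — owner is Cal, row = 5, hence No match. [rank: 2, owner: Ben, mark: dot, row: 3, pile: 1] — owner is Ben, row = 3, hence Match.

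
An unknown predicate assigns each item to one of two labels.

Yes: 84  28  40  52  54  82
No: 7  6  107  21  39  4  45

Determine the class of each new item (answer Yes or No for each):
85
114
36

'Yes' ⟺ even AND at least 7.

No, Yes, Yes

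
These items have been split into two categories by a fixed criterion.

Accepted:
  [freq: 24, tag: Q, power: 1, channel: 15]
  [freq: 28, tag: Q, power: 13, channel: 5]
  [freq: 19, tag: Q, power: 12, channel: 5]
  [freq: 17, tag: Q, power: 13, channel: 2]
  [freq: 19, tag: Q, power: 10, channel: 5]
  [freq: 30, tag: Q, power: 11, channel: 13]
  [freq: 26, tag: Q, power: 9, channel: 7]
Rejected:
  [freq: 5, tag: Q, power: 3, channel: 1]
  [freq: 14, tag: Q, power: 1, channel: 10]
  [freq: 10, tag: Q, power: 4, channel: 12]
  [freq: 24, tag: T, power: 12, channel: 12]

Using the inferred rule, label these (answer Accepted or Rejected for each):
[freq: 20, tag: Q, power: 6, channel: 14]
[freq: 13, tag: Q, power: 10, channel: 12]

Accepted, Rejected

The rule appears to be: tag is Q AND freq ≥ 17.
[freq: 20, tag: Q, power: 6, channel: 14]: tag is Q, freq = 20 — meets the rule, so Accepted. [freq: 13, tag: Q, power: 10, channel: 12]: tag is Q, freq = 13 — doesn't qualify, so Rejected.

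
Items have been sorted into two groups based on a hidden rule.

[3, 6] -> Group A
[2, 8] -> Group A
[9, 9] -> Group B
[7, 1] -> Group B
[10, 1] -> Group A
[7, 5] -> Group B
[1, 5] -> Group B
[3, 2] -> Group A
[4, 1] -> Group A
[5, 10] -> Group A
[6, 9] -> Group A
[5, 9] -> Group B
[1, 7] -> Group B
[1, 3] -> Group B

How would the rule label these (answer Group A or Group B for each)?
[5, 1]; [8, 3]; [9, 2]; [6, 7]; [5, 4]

Group B, Group A, Group A, Group A, Group A

The simplest hypothesis consistent with all the labels is: product is even.
[5, 1]: 5·1 = 5 — doesn't match, so Group B. [8, 3]: 8·3 = 24 — has this property, so Group A. [9, 2]: 9·2 = 18 — has this property, so Group A. [6, 7]: 6·7 = 42 — has this property, so Group A. [5, 4]: 5·4 = 20 — has this property, so Group A.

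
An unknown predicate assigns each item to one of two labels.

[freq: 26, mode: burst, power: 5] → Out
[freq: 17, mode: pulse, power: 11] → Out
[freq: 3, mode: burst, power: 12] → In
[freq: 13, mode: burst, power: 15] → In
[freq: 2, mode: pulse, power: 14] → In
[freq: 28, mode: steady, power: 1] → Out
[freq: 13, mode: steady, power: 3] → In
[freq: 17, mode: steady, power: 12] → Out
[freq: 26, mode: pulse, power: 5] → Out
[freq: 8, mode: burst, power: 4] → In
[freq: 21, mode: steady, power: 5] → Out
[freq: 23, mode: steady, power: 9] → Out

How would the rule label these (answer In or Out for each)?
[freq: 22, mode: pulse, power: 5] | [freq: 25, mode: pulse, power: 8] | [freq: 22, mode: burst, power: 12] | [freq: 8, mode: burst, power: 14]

The simplest hypothesis consistent with all the labels is: freq ≤ 13.

Out, Out, Out, In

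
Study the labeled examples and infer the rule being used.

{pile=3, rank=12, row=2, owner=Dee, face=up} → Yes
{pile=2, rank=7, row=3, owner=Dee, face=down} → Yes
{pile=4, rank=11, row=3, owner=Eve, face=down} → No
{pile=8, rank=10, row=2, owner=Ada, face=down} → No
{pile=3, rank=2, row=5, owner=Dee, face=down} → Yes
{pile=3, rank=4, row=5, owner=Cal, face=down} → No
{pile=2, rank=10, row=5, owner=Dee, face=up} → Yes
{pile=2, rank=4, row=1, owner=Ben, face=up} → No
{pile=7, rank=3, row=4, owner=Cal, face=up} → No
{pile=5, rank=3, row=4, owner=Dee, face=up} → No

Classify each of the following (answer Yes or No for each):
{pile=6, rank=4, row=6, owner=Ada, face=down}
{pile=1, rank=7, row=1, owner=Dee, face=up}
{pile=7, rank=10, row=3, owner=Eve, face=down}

The classifier is using: owner is Dee AND pile ≤ 3.
{pile=6, rank=4, row=6, owner=Ada, face=down} — owner is Ada, pile = 6, hence No. {pile=1, rank=7, row=1, owner=Dee, face=up} — owner is Dee, pile = 1, hence Yes. {pile=7, rank=10, row=3, owner=Eve, face=down} — owner is Eve, pile = 7, hence No.

No, Yes, No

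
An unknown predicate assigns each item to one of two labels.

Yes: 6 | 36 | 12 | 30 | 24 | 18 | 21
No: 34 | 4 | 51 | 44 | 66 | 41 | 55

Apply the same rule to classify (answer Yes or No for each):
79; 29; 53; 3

The rule appears to be: multiple of 3 AND at most 36.

No, No, No, Yes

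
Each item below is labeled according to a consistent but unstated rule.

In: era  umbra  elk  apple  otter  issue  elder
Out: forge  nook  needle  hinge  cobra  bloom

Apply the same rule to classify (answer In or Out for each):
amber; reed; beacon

In, Out, Out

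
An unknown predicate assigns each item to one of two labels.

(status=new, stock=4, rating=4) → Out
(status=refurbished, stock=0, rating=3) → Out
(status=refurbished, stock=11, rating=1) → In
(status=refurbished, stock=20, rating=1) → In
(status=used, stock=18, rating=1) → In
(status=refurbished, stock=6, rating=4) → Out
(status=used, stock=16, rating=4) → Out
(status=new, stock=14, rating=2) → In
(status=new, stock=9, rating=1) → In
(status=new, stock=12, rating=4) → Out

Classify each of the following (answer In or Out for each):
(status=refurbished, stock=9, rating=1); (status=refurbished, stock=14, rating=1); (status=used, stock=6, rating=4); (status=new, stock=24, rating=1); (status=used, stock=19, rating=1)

In, In, Out, In, In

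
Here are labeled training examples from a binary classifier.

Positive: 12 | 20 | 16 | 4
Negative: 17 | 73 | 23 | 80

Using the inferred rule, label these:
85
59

One predicate separates the groups cleanly: even AND at most 20.
Negative: 85, since 85 is odd, 85 > 20. Negative: 59, since 59 is odd, 59 > 20.

Negative, Negative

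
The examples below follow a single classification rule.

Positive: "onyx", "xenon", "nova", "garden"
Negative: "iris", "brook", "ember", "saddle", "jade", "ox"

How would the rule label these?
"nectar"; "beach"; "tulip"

Positive, Negative, Negative

One predicate separates the groups cleanly: contains 'n'.
"nectar": Positive (has 'n'). "beach": Negative (no 'n'). "tulip": Negative (no 'n').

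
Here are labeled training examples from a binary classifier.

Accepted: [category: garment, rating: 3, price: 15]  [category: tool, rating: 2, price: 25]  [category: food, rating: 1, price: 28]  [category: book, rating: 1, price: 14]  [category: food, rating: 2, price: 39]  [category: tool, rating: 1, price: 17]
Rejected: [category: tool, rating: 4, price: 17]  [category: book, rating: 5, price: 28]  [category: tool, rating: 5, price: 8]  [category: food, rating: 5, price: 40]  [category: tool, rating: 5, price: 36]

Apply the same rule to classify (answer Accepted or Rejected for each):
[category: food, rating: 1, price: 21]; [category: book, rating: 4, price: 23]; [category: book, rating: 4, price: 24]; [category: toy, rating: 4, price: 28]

Accepted, Rejected, Rejected, Rejected

The rule appears to be: rating ≤ 3.
[category: food, rating: 1, price: 21]: Accepted (rating = 1). [category: book, rating: 4, price: 23]: Rejected (rating = 4). [category: book, rating: 4, price: 24]: Rejected (rating = 4). [category: toy, rating: 4, price: 28]: Rejected (rating = 4).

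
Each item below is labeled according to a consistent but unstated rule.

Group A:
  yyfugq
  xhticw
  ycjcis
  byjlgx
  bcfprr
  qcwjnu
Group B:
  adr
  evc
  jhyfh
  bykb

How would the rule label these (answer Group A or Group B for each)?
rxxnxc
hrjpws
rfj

Group A, Group A, Group B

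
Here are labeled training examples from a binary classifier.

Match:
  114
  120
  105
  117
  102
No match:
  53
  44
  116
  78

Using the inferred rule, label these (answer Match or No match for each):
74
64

No match, No match

One predicate separates the groups cleanly: multiple of 3 AND at least 102.
74 — 74 = 3·24 + 2, 74 < 102, hence No match.
64 — 64 = 3·21 + 1, 64 < 102, hence No match.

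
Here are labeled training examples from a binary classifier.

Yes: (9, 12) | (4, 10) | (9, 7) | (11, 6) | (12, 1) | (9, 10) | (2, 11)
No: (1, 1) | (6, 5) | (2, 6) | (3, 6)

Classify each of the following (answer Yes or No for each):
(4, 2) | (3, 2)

The distinguishing property — sum ≥ 13 — holds for all the 'Yes' cases and none of the 'No' cases.
(4, 2) — 4+2 = 6, hence No.
(3, 2) — 3+2 = 5, hence No.

No, No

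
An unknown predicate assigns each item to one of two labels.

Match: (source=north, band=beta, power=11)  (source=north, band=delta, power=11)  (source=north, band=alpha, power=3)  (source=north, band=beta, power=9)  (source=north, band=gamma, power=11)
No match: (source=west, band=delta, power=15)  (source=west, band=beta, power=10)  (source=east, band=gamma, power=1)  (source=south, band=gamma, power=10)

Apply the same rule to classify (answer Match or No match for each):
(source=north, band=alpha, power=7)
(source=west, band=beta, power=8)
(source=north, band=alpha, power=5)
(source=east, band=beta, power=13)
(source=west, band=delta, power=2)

The classifier is using: source is north.
(source=north, band=alpha, power=7) → source is north → Match. (source=west, band=beta, power=8) → source is west → No match. (source=north, band=alpha, power=5) → source is north → Match. (source=east, band=beta, power=13) → source is east → No match. (source=west, band=delta, power=2) → source is west → No match.

Match, No match, Match, No match, No match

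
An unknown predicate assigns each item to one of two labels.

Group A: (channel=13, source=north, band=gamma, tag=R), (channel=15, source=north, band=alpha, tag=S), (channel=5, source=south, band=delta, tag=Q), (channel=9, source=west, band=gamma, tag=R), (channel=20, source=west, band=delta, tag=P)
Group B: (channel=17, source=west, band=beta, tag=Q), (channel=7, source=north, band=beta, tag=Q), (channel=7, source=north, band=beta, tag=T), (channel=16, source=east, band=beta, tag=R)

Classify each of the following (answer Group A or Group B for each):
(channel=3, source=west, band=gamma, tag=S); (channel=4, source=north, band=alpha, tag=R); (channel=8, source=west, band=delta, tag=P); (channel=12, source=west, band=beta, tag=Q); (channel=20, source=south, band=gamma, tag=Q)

The rule appears to be: band is not beta.
(channel=3, source=west, band=gamma, tag=S) → band is gamma → Group A. (channel=4, source=north, band=alpha, tag=R) → band is alpha → Group A. (channel=8, source=west, band=delta, tag=P) → band is delta → Group A. (channel=12, source=west, band=beta, tag=Q) → band is beta → Group B. (channel=20, source=south, band=gamma, tag=Q) → band is gamma → Group A.

Group A, Group A, Group A, Group B, Group A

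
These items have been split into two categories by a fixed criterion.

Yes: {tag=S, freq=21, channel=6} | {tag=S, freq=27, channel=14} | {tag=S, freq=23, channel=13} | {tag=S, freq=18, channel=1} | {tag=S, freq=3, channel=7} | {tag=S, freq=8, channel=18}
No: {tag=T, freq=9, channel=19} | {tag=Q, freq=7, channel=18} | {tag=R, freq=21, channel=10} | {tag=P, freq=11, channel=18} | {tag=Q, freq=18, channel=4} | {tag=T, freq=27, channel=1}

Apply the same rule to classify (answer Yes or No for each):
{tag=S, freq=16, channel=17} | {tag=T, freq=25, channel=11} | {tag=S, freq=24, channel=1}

Yes, No, Yes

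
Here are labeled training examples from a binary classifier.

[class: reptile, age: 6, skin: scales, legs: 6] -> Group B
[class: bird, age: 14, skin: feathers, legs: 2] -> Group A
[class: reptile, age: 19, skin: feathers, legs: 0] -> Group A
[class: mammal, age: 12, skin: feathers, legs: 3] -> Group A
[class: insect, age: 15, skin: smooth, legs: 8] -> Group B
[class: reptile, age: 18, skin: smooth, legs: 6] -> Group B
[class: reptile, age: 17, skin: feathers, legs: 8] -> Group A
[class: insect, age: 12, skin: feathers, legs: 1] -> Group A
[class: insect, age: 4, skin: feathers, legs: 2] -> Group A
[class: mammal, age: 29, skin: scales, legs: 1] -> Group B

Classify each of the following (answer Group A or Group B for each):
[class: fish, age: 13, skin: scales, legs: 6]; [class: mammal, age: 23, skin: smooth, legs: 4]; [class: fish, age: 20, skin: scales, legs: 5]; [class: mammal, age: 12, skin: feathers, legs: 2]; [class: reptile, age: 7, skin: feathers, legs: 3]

Rule: skin is feathers. This holds for each 'Group A' example and fails for each 'Group B' one.
[class: fish, age: 13, skin: scales, legs: 6]: skin is scales, doesn't match → Group B. [class: mammal, age: 23, skin: smooth, legs: 4]: skin is smooth, doesn't match → Group B. [class: fish, age: 20, skin: scales, legs: 5]: skin is scales, doesn't match → Group B. [class: mammal, age: 12, skin: feathers, legs: 2]: skin is feathers, meets the rule → Group A. [class: reptile, age: 7, skin: feathers, legs: 3]: skin is feathers, meets the rule → Group A.

Group B, Group B, Group B, Group A, Group A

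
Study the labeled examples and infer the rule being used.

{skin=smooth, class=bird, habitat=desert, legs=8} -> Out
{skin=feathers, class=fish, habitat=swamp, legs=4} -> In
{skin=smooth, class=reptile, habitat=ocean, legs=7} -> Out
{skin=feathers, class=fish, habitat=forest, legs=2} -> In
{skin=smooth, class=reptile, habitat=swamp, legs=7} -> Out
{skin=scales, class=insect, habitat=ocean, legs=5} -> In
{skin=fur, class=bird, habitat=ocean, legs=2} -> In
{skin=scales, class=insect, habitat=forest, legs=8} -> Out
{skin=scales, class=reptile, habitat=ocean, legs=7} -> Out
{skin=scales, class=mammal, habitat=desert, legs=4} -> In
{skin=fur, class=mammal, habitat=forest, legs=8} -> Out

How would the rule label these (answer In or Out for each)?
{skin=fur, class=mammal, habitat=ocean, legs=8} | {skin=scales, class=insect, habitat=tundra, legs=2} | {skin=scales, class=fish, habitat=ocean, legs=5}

The pattern is that an item is 'In' exactly when: legs ≤ 5.
Out: {skin=fur, class=mammal, habitat=ocean, legs=8}, since legs = 8.
In: {skin=scales, class=insect, habitat=tundra, legs=2}, since legs = 2.
In: {skin=scales, class=fish, habitat=ocean, legs=5}, since legs = 5.

Out, In, In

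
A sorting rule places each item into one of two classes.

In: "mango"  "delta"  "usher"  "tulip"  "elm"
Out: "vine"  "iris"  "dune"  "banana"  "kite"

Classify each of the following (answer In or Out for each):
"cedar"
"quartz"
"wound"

In, Out, In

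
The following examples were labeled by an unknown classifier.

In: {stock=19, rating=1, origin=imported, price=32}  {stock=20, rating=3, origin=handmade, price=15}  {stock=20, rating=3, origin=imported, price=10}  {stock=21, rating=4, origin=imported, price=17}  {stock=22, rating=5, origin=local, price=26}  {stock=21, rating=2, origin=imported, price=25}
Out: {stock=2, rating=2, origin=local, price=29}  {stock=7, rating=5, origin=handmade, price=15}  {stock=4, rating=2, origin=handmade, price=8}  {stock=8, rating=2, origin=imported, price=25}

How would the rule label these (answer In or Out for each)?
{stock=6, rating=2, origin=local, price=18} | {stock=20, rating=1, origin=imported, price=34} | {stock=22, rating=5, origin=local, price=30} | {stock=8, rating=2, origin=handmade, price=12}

Out, In, In, Out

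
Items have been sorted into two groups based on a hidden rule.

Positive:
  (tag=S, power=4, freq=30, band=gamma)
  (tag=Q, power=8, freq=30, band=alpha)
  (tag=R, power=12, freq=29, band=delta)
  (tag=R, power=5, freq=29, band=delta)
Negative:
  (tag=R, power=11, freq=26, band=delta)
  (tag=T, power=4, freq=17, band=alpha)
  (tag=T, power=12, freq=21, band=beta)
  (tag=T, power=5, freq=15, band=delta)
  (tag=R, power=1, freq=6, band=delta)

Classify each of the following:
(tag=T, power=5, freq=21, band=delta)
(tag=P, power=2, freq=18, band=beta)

The pattern is that an item is 'Positive' exactly when: freq ≥ 29.
(tag=T, power=5, freq=21, band=delta): freq = 21 — lacks this property, so Negative. (tag=P, power=2, freq=18, band=beta): freq = 18 — lacks this property, so Negative.

Negative, Negative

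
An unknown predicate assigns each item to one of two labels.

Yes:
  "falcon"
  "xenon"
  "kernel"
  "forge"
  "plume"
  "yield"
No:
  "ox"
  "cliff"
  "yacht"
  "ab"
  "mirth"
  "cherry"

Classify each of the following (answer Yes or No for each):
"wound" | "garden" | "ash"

Yes, Yes, No

A rule that fits every label: has ≥ 2 vowels — true of each 'Yes' example, false of each 'No' one.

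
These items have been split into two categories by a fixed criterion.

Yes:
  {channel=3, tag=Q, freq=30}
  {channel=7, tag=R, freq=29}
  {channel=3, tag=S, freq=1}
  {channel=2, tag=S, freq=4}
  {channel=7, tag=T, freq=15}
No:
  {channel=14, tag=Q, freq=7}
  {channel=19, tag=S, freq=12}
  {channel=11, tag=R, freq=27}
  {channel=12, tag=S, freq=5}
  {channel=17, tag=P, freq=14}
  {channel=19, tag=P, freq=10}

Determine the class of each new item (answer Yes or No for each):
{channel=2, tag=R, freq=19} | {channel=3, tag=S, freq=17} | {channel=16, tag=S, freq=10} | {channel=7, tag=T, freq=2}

'Yes' ⟺ channel ≤ 7.

Yes, Yes, No, Yes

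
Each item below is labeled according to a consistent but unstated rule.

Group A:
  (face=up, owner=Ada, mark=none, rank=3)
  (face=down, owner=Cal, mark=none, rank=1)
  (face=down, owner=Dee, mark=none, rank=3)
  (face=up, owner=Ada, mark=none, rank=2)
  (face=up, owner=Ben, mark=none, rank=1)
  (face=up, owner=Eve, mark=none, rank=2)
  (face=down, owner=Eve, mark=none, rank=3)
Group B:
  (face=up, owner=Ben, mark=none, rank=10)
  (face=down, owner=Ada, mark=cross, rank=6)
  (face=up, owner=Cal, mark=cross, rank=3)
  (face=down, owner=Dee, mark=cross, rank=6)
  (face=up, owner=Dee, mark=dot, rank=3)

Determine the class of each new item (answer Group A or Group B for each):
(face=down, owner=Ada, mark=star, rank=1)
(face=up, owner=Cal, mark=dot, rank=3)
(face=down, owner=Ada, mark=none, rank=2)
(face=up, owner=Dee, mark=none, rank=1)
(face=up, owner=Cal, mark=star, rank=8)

Group B, Group B, Group A, Group A, Group B

Rule: mark is none AND rank ≤ 3. This holds for each 'Group A' example and fails for each 'Group B' one.
(face=down, owner=Ada, mark=star, rank=1) — mark is star, rank = 1, hence Group B. (face=up, owner=Cal, mark=dot, rank=3) — mark is dot, rank = 3, hence Group B. (face=down, owner=Ada, mark=none, rank=2) — mark is none, rank = 2, hence Group A. (face=up, owner=Dee, mark=none, rank=1) — mark is none, rank = 1, hence Group A. (face=up, owner=Cal, mark=star, rank=8) — mark is star, rank = 8, hence Group B.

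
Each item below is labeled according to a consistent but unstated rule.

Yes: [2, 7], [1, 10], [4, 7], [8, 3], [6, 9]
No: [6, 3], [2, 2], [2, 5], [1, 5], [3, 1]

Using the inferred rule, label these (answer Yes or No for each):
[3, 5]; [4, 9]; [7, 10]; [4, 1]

The rule appears to be: max ≥ 7.
[3, 5]: max 5 — does not fit, so No. [4, 9]: max 9 — qualifies, so Yes. [7, 10]: max 10 — qualifies, so Yes. [4, 1]: max 4 — does not fit, so No.

No, Yes, Yes, No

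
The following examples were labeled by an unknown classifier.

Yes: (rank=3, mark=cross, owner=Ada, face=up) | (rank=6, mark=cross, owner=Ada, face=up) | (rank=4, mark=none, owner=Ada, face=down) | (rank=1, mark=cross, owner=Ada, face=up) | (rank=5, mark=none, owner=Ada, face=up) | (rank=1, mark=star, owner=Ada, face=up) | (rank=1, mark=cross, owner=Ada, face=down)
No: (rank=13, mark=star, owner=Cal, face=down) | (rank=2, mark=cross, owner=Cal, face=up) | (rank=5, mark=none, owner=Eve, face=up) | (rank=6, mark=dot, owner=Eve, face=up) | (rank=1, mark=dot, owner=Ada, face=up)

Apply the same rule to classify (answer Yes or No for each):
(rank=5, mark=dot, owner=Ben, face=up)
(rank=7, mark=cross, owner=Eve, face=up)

No, No

All 'Yes' examples share one property — owner is Ada AND mark is not dot — and every 'No' example lacks it.
(rank=5, mark=dot, owner=Ben, face=up) — owner is Ben, mark is dot, hence No. (rank=7, mark=cross, owner=Eve, face=up) — owner is Eve, mark is cross, hence No.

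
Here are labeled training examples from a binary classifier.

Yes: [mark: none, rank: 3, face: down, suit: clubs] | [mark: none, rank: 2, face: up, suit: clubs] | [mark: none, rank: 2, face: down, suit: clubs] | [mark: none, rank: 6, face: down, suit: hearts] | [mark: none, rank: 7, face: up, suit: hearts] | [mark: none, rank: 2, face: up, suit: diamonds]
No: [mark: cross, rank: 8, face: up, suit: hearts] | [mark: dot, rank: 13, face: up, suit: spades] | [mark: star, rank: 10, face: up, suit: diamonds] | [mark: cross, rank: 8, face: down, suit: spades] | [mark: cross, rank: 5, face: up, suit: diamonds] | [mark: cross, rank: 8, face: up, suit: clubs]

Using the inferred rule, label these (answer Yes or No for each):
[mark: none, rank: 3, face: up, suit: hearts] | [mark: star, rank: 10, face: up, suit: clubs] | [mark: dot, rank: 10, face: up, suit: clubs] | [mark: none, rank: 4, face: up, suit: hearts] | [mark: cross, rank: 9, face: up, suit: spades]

Yes, No, No, Yes, No

A rule that fits every label: mark is none — true of each 'Yes' example, false of each 'No' one.
[mark: none, rank: 3, face: up, suit: hearts]: Yes (mark is none).
[mark: star, rank: 10, face: up, suit: clubs]: No (mark is star).
[mark: dot, rank: 10, face: up, suit: clubs]: No (mark is dot).
[mark: none, rank: 4, face: up, suit: hearts]: Yes (mark is none).
[mark: cross, rank: 9, face: up, suit: spades]: No (mark is cross).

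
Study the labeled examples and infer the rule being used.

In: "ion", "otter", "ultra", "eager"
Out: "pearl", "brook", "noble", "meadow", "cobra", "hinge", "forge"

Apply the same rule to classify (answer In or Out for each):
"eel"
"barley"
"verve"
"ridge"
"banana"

Rule: starts with a vowel. This holds for each 'In' example and fails for each 'Out' one.
"eel": starts with 'e', satisfies this → In.
"barley": starts with 'b', fails this test → Out.
"verve": starts with 'v', fails this test → Out.
"ridge": starts with 'r', fails this test → Out.
"banana": starts with 'b', fails this test → Out.

In, Out, Out, Out, Out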